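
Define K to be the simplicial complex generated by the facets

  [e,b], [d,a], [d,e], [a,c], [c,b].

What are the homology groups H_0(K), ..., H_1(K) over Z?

We work with the vertex ordering a < b < c < d < e. The simplices of K, each written with vertices in increasing order, are:

  0-simplices (5): a, b, c, d, e
  1-simplices (5): ac, ad, bc, be, de

so the chain groups are C_0 ≅ Z^5, C_1 ≅ Z^5.

The boundary map ∂_1: C_1 → C_0 sends each edge [p,q] (with p < q) to q − p. For instance
  ∂ad = d − a.
The 5×5 boundary matrix has rank 4 and Smith normal form diag(1,1,1,1).

Now H_k = ker ∂_k / im ∂_{k+1}, so:

  H_0: rank C_0 − rank ∂_1 = 5 − 4 = 1, and the invariant factors of ∂_1 are all 1, so H_0 ≅ Z.
  H_1: rank ker ∂_1 − rank ∂_2 = (5 − 4) − 0 = 1, and there is no ∂_2, so H_1 ≅ Z.

As a check, the Euler characteristic is 5 − 5 = 0, which agrees with 1 − 1 = 0.
(K is a triangulation of the circle S^1.)

H_0 ≅ Z,  H_1 ≅ Z.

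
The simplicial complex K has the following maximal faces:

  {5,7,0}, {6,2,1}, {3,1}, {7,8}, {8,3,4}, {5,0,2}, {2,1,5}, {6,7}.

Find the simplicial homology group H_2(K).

Take the total order 0 < 1 < 2 < 3 < 4 < 5 < 6 < 7 < 8 on the vertex set. Then K (dimension 2) consists of the simplices:

  0-simplices (9): [0], [1], [2], [3], [4], [5], [6], [7], [8]
  1-simplices (15): [0,2], [0,5], [0,7], [1,2], [1,3], [1,5], [1,6], [2,5], [2,6], [3,4], [3,8], [4,8], [5,7], [6,7], [7,8]
  2-simplices (5): [0,2,5], [0,5,7], [1,2,5], [1,2,6], [3,4,8]

Hence C_0 ≅ Z^9, C_1 ≅ Z^15, C_2 ≅ Z^5.

Boundary ∂_1: C_1 → C_0 sends each edge [p,q] (with p < q) to q − p. For instance
  ∂[3,4] = [4] − [3].
The resulting 9×15 matrix has rank 8, and its Smith normal form has invariant factors (1,1,1,1,1,1,1,1).

The boundary map ∂_2: C_2 → C_1 acts by ∂[p,q,r] = [q,r] − [p,r] + [p,q]. For instance
  ∂[0,5,7] = [5,7] − [0,7] + [0,5],
  ∂[1,2,5] = [2,5] − [1,5] + [1,2].
As a 15×5 matrix over Z this has rank 5, with invariant factors (1,1,1,1,1).

From H_k ≅ ker(∂_k) / im(∂_{k+1}) we obtain:

  H_2: rank ker ∂_2 − rank ∂_3 = (5 − 5) − 0 = 0, and there is no ∂_3, so H_2 ≅ 0.

H_2 ≅ 0.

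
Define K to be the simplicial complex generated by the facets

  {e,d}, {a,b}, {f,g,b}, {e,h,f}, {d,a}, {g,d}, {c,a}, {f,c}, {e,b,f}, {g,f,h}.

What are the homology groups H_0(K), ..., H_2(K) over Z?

K has 8 vertices, 14 edges, 4 triangles.
rank ∂_0 = 0, rank ∂_1 = 7 ⇒ b_0 = 8 − 0 − 7 = 1; all invariant factors of ∂_1 are 1 so no torsion. So H_0 ≅ Z.
rank ∂_1 = 7, rank ∂_2 = 4 ⇒ b_1 = 14 − 7 − 4 = 3; all invariant factors of ∂_2 are 1 so no torsion. So H_1 ≅ Z^3.
rank ∂_2 = 4, rank ∂_3 = 0 ⇒ b_2 = 4 − 4 − 0 = 0. So H_2 ≅ 0.

H_0 = Z,  H_1 = Z^3,  H_2 = 0.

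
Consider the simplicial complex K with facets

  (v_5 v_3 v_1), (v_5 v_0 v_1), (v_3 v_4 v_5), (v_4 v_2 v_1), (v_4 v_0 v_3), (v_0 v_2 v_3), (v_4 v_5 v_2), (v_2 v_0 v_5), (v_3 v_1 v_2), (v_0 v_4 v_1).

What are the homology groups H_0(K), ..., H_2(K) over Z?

Order the vertices as v_0 < v_1 < v_2 < v_3 < v_4 < v_5. Listing each simplex with vertices in this order, K has dimension 2 with simplices:

  0-simplices (6): [v_0], [v_1], [v_2], [v_3], [v_4], [v_5]
  1-simplices (15): (15 of them)
  2-simplices (10): [v_0,v_1,v_4], [v_0,v_1,v_5], [v_0,v_2,v_3], [v_0,v_2,v_5], [v_0,v_3,v_4], [v_1,v_2,v_3], [v_1,v_2,v_4], [v_1,v_3,v_5], [v_2,v_4,v_5], [v_3,v_4,v_5]

Hence C_0 ≅ Z^6, C_1 ≅ Z^15, C_2 ≅ Z^10.

The boundary map ∂_1: C_1 → C_0 is given by ∂[p,q] = [q] − [p].
The resulting 6×15 matrix has rank 5, and its Smith normal form has invariant factors (1,1,1,1,1).

The boundary map ∂_2: C_2 → C_1 maps a triangle to the signed sum of its edges. For instance
  ∂[v_2,v_4,v_5] = [v_4,v_5] − [v_2,v_5] + [v_2,v_4],
  ∂[v_1,v_2,v_4] = [v_2,v_4] − [v_1,v_4] + [v_1,v_2].
The 15×10 boundary matrix has rank 10 and Smith normal form diag(1,1,1,1,1,1,1,1,1,2).

Now H_k = ker ∂_k / im ∂_{k+1}, so:

  H_0: rank C_0 − rank ∂_1 = 6 − 5 = 1, and the invariant factors of ∂_1 are all 1, so H_0 ≅ Z.
  H_1: rank ker ∂_1 − rank ∂_2 = (15 − 5) − 10 = 0, and ∂_2 has invariant factor 2 > 1, so H_1 ≅ Z/2.
  H_2: rank ker ∂_2 − rank ∂_3 = (10 − 10) − 0 = 0, and there is no ∂_3, so H_2 ≅ 0.

H_0 ≅ Z,  H_1 ≅ Z/2,  H_2 = 0.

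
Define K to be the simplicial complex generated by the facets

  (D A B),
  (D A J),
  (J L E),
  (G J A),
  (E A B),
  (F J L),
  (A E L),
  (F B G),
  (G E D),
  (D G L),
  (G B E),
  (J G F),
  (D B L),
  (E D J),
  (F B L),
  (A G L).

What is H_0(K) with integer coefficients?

We work with the vertex ordering A < B < D < E < F < G < J < L. The simplices of K, each written with vertices in increasing order, are:

  0-simplices (8): A, B, D, E, F, G, J, L
  1-simplices (24): AB, AD, AE, AG, AJ, AL, BD, BE, BF, BG, BL, DE, DG, DJ, DL, EG, EJ, EL, FG, FJ, FL, GJ, GL, JL
  2-simplices (16): ABD, ABE, ADJ, AEL, AGJ, AGL, BDL, BEG, BFG, BFL, DEG, DEJ, DGL, EJL, FGJ, FJL

giving chain groups C_0 ≅ Z^8, C_1 ≅ Z^24, C_2 ≅ Z^16.

∂_1: C_1 → C_0 is given by ∂[p,q] = [q] − [p].
The resulting 8×24 matrix has rank 7, and its Smith normal form has invariant factors (1,1,1,1,1,1,1).

∂_2: C_2 → C_1 sends each 2-simplex [p,q,r] to [q,r] − [p,r] + [p,q]. For instance
  ∂AGL = GL − AL + AG,
  ∂FJL = JL − FL + FJ.
The resulting 24×16 matrix has rank 15, and its Smith normal form has invariant factors (1,1,1,1,1,1,1,1,1,1,1,1,1,1,1).

Reading off H_k = ker ∂_k / im ∂_{k+1}:

  H_0: rank C_0 − rank ∂_1 = 8 − 7 = 1, and the invariant factors of ∂_1 are all 1, so H_0 = Z.

H_0 = Z.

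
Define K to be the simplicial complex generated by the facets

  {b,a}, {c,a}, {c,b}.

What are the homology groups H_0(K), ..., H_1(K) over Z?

H_0 = Z,  H_1 = Z.

Fix the vertex order a < b < c and write every simplex with vertices in increasing order. Then dim K = 1 and the simplices of K are:

  0-simplices (3): a, b, c
  1-simplices (3): ab, ac, bc

Hence C_0 ≅ Z^3, C_1 ≅ Z^3.

∂_1: C_1 → C_0 sends each edge [p,q] (with p < q) to q − p. For instance
  ∂ab = b − a.
As a 3×3 matrix over Z this has rank 2, with invariant factors (1,1).

Now H_k = ker ∂_k / im ∂_{k+1}, so:

  H_0: rank C_0 − rank ∂_1 = 3 − 2 = 1, and the invariant factors of ∂_1 are all 1, so H_0 = Z.
  H_1: rank ker ∂_1 − rank ∂_2 = (3 − 2) − 0 = 1, and there is no ∂_2, so H_1 = Z.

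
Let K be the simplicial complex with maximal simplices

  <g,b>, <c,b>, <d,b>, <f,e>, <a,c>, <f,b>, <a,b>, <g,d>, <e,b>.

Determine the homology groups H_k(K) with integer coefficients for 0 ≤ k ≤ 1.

H_0 = Z,  H_1 = Z^3.

K has 7 vertices, 9 edges.
rank ∂_0 = 0, rank ∂_1 = 6 ⇒ b_0 = 7 − 0 − 6 = 1; all invariant factors of ∂_1 are 1 so no torsion. So H_0 = Z.
rank ∂_1 = 6, rank ∂_2 = 0 ⇒ b_1 = 9 − 6 − 0 = 3. So H_1 = Z^3.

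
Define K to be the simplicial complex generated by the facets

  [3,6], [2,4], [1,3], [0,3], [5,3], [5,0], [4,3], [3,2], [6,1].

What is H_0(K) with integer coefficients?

H_0 ≅ Z.

We work with the vertex ordering 0 < 1 < 2 < 3 < 4 < 5 < 6. The simplices of K, each written with vertices in increasing order, are:

  0-simplices (7): [0], [1], [2], [3], [4], [5], [6]
  1-simplices (9): [0,3], [0,5], [1,3], [1,6], [2,3], [2,4], [3,4], [3,5], [3,6]

Hence C_0 ≅ Z^7, C_1 ≅ Z^9.

∂_1: C_1 → C_0 is given by ∂[p,q] = [q] − [p]. For instance
  ∂[1,6] = [6] − [1].
This gives a 7×9 integer matrix of rank 6; reducing to Smith normal form yields diagonal entries (1,1,1,1,1,1).

From H_k ≅ ker(∂_k) / im(∂_{k+1}) we obtain:

  H_0: rank C_0 − rank ∂_1 = 7 − 6 = 1, and the invariant factors of ∂_1 are all 1, so H_0 = Z.

(K is a triangulation of a wedge of 3 circles.)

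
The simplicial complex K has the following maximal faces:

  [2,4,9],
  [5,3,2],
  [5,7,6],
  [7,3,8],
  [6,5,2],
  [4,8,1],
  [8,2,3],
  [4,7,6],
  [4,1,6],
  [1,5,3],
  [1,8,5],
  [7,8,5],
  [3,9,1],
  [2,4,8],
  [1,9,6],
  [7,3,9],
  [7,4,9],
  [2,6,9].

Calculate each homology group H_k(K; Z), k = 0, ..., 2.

Fix the vertex order 1 < 2 < 3 < 4 < 5 < 6 < 7 < 8 < 9 and write every simplex with vertices in increasing order. Then dim K = 2 and the simplices of K are:

  0-simplices (9): [1], [2], [3], [4], [5], [6], [7], [8], [9]
  1-simplices (27): (27 of them)
  2-simplices (18): [1,3,5], [1,3,9], [1,4,6], [1,4,8], [1,5,8], [1,6,9], [2,3,5], [2,3,8], [2,4,8], [2,4,9], [2,5,6], [2,6,9], [3,7,8], [3,7,9], [4,6,7], [4,7,9], [5,6,7], [5,7,8]

so the chain groups are C_0 ≅ Z^9, C_1 ≅ Z^27, C_2 ≅ Z^18.

The boundary map ∂_1: C_1 → C_0 sends each edge [p,q] (with p < q) to q − p. For instance
  ∂[2,5] = [5] − [2].
This gives a 9×27 integer matrix of rank 8; reducing to Smith normal form yields diagonal entries (1,1,1,1,1,1,1,1).

∂_2: C_2 → C_1 acts by ∂[p,q,r] = [q,r] − [p,r] + [p,q]. For instance
  ∂[2,4,9] = [4,9] − [2,9] + [2,4],
  ∂[1,6,9] = [6,9] − [1,9] + [1,6].
The resulting 27×18 matrix has rank 18, and its Smith normal form has invariant factors (1,1,1,1,1,1,1,1,1,1,1,1,1,1,1,1,1,2).

Now H_k = ker ∂_k / im ∂_{k+1}, so:

  H_0: rank C_0 − rank ∂_1 = 9 − 8 = 1, and the invariant factors of ∂_1 are all 1, so H_0 = Z.
  H_1: rank ker ∂_1 − rank ∂_2 = (27 − 8) − 18 = 1, and ∂_2 has invariant factor 2 > 1, so H_1 = Z ⊕ Z/2Z.
  H_2: rank ker ∂_2 − rank ∂_3 = (18 − 18) − 0 = 0, and there is no ∂_3, so H_2 = 0.

As a check, the Euler characteristic is 9 − 27 + 18 = 0, which agrees with 1 − 1 + 0 = 0.

H_0 = Z,  H_1 = Z ⊕ Z/2Z,  H_2 = 0.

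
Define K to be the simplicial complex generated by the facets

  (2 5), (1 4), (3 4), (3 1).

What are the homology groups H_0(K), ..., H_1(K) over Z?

H_0 = Z^2,  H_1 = Z.

Fix the vertex order 1 < 2 < 3 < 4 < 5 and write every simplex with vertices in increasing order. Then dim K = 1 and the simplices of K are:

  0-simplices (5): [1], [2], [3], [4], [5]
  1-simplices (4): [1,3], [1,4], [2,5], [3,4]

giving chain groups C_0 ≅ Z^5, C_1 ≅ Z^4.

∂_1: C_1 → C_0 sends each edge [p,q] (with p < q) to q − p.
This gives a 5×4 integer matrix of rank 3; reducing to Smith normal form yields diagonal entries (1,1,1).

Now H_k = ker ∂_k / im ∂_{k+1}, so:

  H_0: rank C_0 − rank ∂_1 = 5 − 3 = 2, and the invariant factors of ∂_1 are all 1, so H_0 = Z^2.
  H_1: rank ker ∂_1 − rank ∂_2 = (4 − 3) − 0 = 1, and there is no ∂_2, so H_1 = Z.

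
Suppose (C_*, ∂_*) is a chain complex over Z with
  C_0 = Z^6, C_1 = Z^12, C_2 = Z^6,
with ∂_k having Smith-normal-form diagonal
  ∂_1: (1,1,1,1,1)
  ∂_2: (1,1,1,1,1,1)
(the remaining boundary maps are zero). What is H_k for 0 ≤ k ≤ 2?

H_0: b_0 = 6 − 0 − 5 = 1; torsion from ∂_1 factors > 1: none. So H_0 ≅ Z.
H_1: b_1 = 12 − 5 − 6 = 1; torsion from ∂_2 factors > 1: none. So H_1 ≅ Z.
H_2: b_2 = 6 − 6 − 0 = 0; torsion from ∂_3 factors > 1: none. So H_2 ≅ 0.

H_0 ≅ Z,  H_1 ≅ Z,  H_2 = 0.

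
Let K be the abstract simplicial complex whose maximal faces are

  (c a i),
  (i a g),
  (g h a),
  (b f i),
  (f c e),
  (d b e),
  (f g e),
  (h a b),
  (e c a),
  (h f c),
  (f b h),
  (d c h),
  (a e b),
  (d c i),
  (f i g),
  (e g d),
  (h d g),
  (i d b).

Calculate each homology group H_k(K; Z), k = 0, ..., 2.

H_0 ≅ Z,  H_1 ≅ Z^2,  H_2 ≅ Z.

We work with the vertex ordering a < b < c < d < e < f < g < h < i. The simplices of K, each written with vertices in increasing order, are:

  0-simplices (9): a, b, c, d, e, f, g, h, i
  1-simplices (27): ab, ac, ae, ag, ah, ai, bd, be, bf, bh, bi, cd, ce, cf, ch, ci, de, dg, dh, di, ef, eg, fg, fh, fi, gh, gi
  2-simplices (18): abe, abh, ace, aci, agh, agi, bde, bdi, bfh, bfi, cdh, cdi, cef, cfh, deg, dgh, efg, fgi

giving chain groups C_0 ≅ Z^9, C_1 ≅ Z^27, C_2 ≅ Z^18.

The boundary map ∂_1: C_1 → C_0 sends each edge [p,q] (with p < q) to q − p. For instance
  ∂fi = i − f.
As a 9×27 matrix over Z this has rank 8, with invariant factors (1,1,1,1,1,1,1,1).

The boundary map ∂_2: C_2 → C_1 acts by ∂[p,q,r] = [q,r] − [p,r] + [p,q]. For instance
  ∂aci = ci − ai + ac,
  ∂abe = be − ae + ab.
This gives a 27×18 integer matrix of rank 17; reducing to Smith normal form yields diagonal entries (1,1,1,1,1,1,1,1,1,1,1,1,1,1,1,1,1).

From H_k ≅ ker(∂_k) / im(∂_{k+1}) we obtain:

  H_0: rank C_0 − rank ∂_1 = 9 − 8 = 1, and the invariant factors of ∂_1 are all 1, so H_0 ≅ Z.
  H_1: rank ker ∂_1 − rank ∂_2 = (27 − 8) − 17 = 2, and the invariant factors of ∂_2 are all 1, so H_1 ≅ Z^2.
  H_2: rank ker ∂_2 − rank ∂_3 = (18 − 17) − 0 = 1, and there is no ∂_3, so H_2 ≅ Z.

(K is a triangulation of the torus T^2.)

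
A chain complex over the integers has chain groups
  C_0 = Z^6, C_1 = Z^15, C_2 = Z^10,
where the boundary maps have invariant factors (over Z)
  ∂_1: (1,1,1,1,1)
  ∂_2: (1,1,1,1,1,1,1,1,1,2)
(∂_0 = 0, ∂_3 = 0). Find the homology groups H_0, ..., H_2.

H_0: b_0 = 6 − 0 − 5 = 1; torsion from ∂_1 factors > 1: none. So H_0 ≅ Z.
H_1: b_1 = 15 − 5 − 10 = 0; torsion from ∂_2 factors > 1: [2]. So H_1 ≅ Z/2Z.
H_2: b_2 = 10 − 10 − 0 = 0; torsion from ∂_3 factors > 1: none. So H_2 ≅ 0.

H_0 ≅ Z,  H_1 ≅ Z/2Z,  H_2 = 0.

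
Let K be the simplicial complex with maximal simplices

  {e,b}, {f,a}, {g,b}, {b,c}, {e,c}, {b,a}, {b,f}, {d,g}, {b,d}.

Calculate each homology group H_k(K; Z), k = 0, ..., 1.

H_0 = Z,  H_1 = Z^3.

Fix the vertex order a < b < c < d < e < f < g and write every simplex with vertices in increasing order. Then dim K = 1 and the simplices of K are:

  0-simplices (7): a, b, c, d, e, f, g
  1-simplices (9): ab, af, bc, bd, be, bf, bg, ce, dg

Hence C_0 ≅ Z^7, C_1 ≅ Z^9.

∂_1: C_1 → C_0 maps an edge to its endpoints' difference, ∂[p,q] = q − p.
The resulting 7×9 matrix has rank 6, and its Smith normal form has invariant factors (1,1,1,1,1,1).

From H_k ≅ ker(∂_k) / im(∂_{k+1}) we obtain:

  H_0: rank C_0 − rank ∂_1 = 7 − 6 = 1, and the invariant factors of ∂_1 are all 1, so H_0 ≅ Z.
  H_1: rank ker ∂_1 − rank ∂_2 = (9 − 6) − 0 = 3, and there is no ∂_2, so H_1 ≅ Z^3.

As a check, the Euler characteristic is 7 − 9 = -2, which agrees with 1 − 3 = -2.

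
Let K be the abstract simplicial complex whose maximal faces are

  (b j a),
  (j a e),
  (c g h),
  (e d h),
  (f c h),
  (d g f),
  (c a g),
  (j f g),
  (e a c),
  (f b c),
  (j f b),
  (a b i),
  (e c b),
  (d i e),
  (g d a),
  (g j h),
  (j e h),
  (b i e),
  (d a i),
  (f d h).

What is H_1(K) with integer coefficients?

Order the vertices as a < b < c < d < e < f < g < h < i < j. Listing each simplex with vertices in this order, K has dimension 2 with simplices:

  0-simplices (10): a, b, c, d, e, f, g, h, i, j
  1-simplices (30): ab, ac, ad, ae, ag, ai, aj, bc, be, bf, bi, bj, ce, cf, cg, ch, de, df, dg, dh, di, eh, ei, ej, fg, fh, fj, gh, gj, hj
  2-simplices (20): abi, abj, ace, acg, adg, adi, aej, bce, bcf, bei, bfj, cfh, cgh, deh, dei, dfg, dfh, ehj, fgj, ghj

so the chain groups are C_0 ≅ Z^10, C_1 ≅ Z^30, C_2 ≅ Z^20.

The boundary map ∂_1: C_1 → C_0 is given by ∂[p,q] = [q] − [p].
As a 10×30 matrix over Z this has rank 9, with invariant factors (1,1,1,1,1,1,1,1,1).

The boundary map ∂_2: C_2 → C_1 sends each 2-simplex [p,q,r] to [q,r] − [p,r] + [p,q]. For instance
  ∂bcf = cf − bf + bc,
  ∂ace = ce − ae + ac.
As a 30×20 matrix over Z this has rank 20, with invariant factors (1,1,1,1,1,1,1,1,1,1,1,1,1,1,1,1,1,1,1,2).

Reading off H_k = ker ∂_k / im ∂_{k+1}:

  H_1: rank ker ∂_1 − rank ∂_2 = (30 − 9) − 20 = 1, and ∂_2 has invariant factor 2 > 1, so H_1 = Z ⊕ Z/2.

(K is a triangulation of the Klein bottle.)

H_1 ≅ Z ⊕ Z/2.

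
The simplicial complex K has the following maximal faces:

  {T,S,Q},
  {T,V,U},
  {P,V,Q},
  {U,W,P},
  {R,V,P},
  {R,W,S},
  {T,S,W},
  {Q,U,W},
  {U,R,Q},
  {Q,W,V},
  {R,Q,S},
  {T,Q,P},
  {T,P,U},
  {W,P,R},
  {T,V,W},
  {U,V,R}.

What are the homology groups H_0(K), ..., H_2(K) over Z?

H_0 = Z,  H_1 = Z^2,  H_2 = Z.

K has 8 vertices, 24 edges, 16 triangles.
rank ∂_0 = 0, rank ∂_1 = 7 ⇒ b_0 = 8 − 0 − 7 = 1; all invariant factors of ∂_1 are 1 so no torsion. So H_0 = Z.
rank ∂_1 = 7, rank ∂_2 = 15 ⇒ b_1 = 24 − 7 − 15 = 2; all invariant factors of ∂_2 are 1 so no torsion. So H_1 = Z^2.
rank ∂_2 = 15, rank ∂_3 = 0 ⇒ b_2 = 16 − 15 − 0 = 1. So H_2 = Z.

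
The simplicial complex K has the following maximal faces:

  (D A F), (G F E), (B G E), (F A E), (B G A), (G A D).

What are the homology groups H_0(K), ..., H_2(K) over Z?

Take the total order A < B < D < E < F < G on the vertex set. Then K (dimension 2) consists of the simplices:

  0-simplices (6): A, B, D, E, F, G
  1-simplices (12): AB, AD, AE, AF, AG, BE, BG, DF, DG, EF, EG, FG
  2-simplices (6): ABG, ADF, ADG, AEF, BEG, EFG

so the chain groups are C_0 ≅ Z^6, C_1 ≅ Z^12, C_2 ≅ Z^6.

∂_1: C_1 → C_0 is given by ∂[p,q] = [q] − [p]. For instance
  ∂AF = F − A.
The 6×12 boundary matrix has rank 5 and Smith normal form diag(1,1,1,1,1).

The boundary map ∂_2: C_2 → C_1 maps a triangle to the signed sum of its edges. For instance
  ∂ABG = BG − AG + AB,
  ∂ADF = DF − AF + AD.
The resulting 12×6 matrix has rank 6, and its Smith normal form has invariant factors (1,1,1,1,1,1).

Reading off H_k = ker ∂_k / im ∂_{k+1}:

  H_0: rank C_0 − rank ∂_1 = 6 − 5 = 1, and the invariant factors of ∂_1 are all 1, so H_0 = Z.
  H_1: rank ker ∂_1 − rank ∂_2 = (12 − 5) − 6 = 1, and the invariant factors of ∂_2 are all 1, so H_1 = Z.
  H_2: rank ker ∂_2 − rank ∂_3 = (6 − 6) − 0 = 0, and there is no ∂_3, so H_2 = 0.

As a check, the Euler characteristic is 6 − 12 + 6 = 0, which agrees with 1 − 1 + 0 = 0.

H_0 ≅ Z,  H_1 ≅ Z,  H_2 = 0.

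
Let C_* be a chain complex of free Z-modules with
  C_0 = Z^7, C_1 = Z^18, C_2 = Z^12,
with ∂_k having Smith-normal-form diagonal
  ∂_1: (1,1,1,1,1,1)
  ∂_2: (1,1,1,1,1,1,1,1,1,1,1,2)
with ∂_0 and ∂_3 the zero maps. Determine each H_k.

H_0: b_0 = 7 − 0 − 6 = 1; torsion from ∂_1 factors > 1: none. So H_0 = Z.
H_1: b_1 = 18 − 6 − 12 = 0; torsion from ∂_2 factors > 1: [2]. So H_1 = Z/2Z.
H_2: b_2 = 12 − 12 − 0 = 0; torsion from ∂_3 factors > 1: none. So H_2 = 0.

H_0 = Z,  H_1 = Z/2Z,  H_2 = 0.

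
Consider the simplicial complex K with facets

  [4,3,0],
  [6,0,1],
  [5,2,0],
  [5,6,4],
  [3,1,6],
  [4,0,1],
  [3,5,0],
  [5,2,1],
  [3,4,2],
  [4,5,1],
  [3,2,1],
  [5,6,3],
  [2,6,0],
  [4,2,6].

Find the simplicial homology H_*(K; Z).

H_0 ≅ Z,  H_1 ≅ Z^2,  H_2 ≅ Z.

Take the total order 0 < 1 < 2 < 3 < 4 < 5 < 6 on the vertex set. Then K (dimension 2) consists of the simplices:

  0-simplices (7): [0], [1], [2], [3], [4], [5], [6]
  1-simplices (21): [0,1], [0,2], [0,3], [0,4], [0,5], [0,6], [1,2], [1,3], [1,4], [1,5], [1,6], [2,3], [2,4], [2,5], [2,6], [3,4], [3,5], [3,6], [4,5], [4,6], [5,6]
  2-simplices (14): [0,1,4], [0,1,6], [0,2,5], [0,2,6], [0,3,4], [0,3,5], [1,2,3], [1,2,5], [1,3,6], [1,4,5], [2,3,4], [2,4,6], [3,5,6], [4,5,6]

so the chain groups are C_0 ≅ Z^7, C_1 ≅ Z^21, C_2 ≅ Z^14.

∂_1: C_1 → C_0 is given by ∂[p,q] = [q] − [p]. For instance
  ∂[4,6] = [6] − [4].
As a 7×21 matrix over Z this has rank 6, with invariant factors (1,1,1,1,1,1).

The boundary map ∂_2: C_2 → C_1 acts by ∂[p,q,r] = [q,r] − [p,r] + [p,q]. For instance
  ∂[4,5,6] = [5,6] − [4,6] + [4,5],
  ∂[1,2,3] = [2,3] − [1,3] + [1,2].
The resulting 21×14 matrix has rank 13, and its Smith normal form has invariant factors (1,1,1,1,1,1,1,1,1,1,1,1,1).

Now H_k = ker ∂_k / im ∂_{k+1}, so:

  H_0: rank C_0 − rank ∂_1 = 7 − 6 = 1, and the invariant factors of ∂_1 are all 1, so H_0 ≅ Z.
  H_1: rank ker ∂_1 − rank ∂_2 = (21 − 6) − 13 = 2, and the invariant factors of ∂_2 are all 1, so H_1 ≅ Z^2.
  H_2: rank ker ∂_2 − rank ∂_3 = (14 − 13) − 0 = 1, and there is no ∂_3, so H_2 ≅ Z.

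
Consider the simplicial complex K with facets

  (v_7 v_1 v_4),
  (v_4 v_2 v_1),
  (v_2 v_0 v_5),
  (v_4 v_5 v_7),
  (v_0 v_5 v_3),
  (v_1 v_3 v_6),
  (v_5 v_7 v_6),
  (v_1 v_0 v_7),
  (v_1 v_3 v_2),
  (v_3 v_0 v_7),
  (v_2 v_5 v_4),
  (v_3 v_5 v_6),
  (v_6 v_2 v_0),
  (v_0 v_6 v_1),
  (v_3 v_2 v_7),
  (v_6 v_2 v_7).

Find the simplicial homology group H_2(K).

H_2 ≅ Z.

K has 8 vertices, 24 edges, 16 triangles.
rank ∂_2 = 15, rank ∂_3 = 0 ⇒ b_2 = 16 − 15 − 0 = 1. So H_2 ≅ Z.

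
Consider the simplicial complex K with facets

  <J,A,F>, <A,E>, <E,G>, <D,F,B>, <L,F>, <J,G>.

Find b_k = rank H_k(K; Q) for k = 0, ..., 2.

b_0 = 1, b_1 = 1, b_2 = 0.

Take the total order A < B < D < E < F < G < J < L on the vertex set. Then K (dimension 2) consists of the simplices:

  0-simplices (8): A, B, D, E, F, G, J, L
  1-simplices (10): AE, AF, AJ, BD, BF, DF, EG, FJ, FL, GJ
  2-simplices (2): AFJ, BDF

Hence C_0 ≅ Z^8, C_1 ≅ Z^10, C_2 ≅ Z^2.

Boundary ∂_1: C_1 → C_0 maps an edge to its endpoints' difference, ∂[p,q] = q − p.
The resulting 8×10 matrix has rank 7, and its Smith normal form has invariant factors (1,1,1,1,1,1,1).

∂_2: C_2 → C_1 sends each 2-simplex [p,q,r] to [q,r] − [p,r] + [p,q]. For instance
  ∂BDF = DF − BF + BD,
  ∂AFJ = FJ − AJ + AF.
As a 10×2 matrix over Z this has rank 2, with invariant factors (1,1).

Reading off H_k = ker ∂_k / im ∂_{k+1}:

  H_0: rank C_0 − rank ∂_1 = 8 − 7 = 1, and the invariant factors of ∂_1 are all 1, so H_0 = Z.
  H_1: rank ker ∂_1 − rank ∂_2 = (10 − 7) − 2 = 1, and the invariant factors of ∂_2 are all 1, so H_1 = Z.
  H_2: rank ker ∂_2 − rank ∂_3 = (2 − 2) − 0 = 0, and there is no ∂_3, so H_2 = 0.

As a check, the Euler characteristic is 8 − 10 + 2 = 0, which agrees with 1 − 1 + 0 = 0.

Hence the Betti numbers are b_0 = 1, b_1 = 1, b_2 = 0.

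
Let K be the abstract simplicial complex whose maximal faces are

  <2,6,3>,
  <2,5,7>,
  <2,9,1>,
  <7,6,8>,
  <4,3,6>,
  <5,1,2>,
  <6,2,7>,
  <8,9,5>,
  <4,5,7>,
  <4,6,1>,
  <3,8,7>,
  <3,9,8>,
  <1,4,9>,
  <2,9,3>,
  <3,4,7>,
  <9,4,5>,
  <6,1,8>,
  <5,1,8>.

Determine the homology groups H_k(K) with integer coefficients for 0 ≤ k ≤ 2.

H_0 = Z,  H_1 = Z ⊕ Z/2,  H_2 = 0.

Fix the vertex order 1 < 2 < 3 < 4 < 5 < 6 < 7 < 8 < 9 and write every simplex with vertices in increasing order. Then dim K = 2 and the simplices of K are:

  0-simplices (9): [1], [2], [3], [4], [5], [6], [7], [8], [9]
  1-simplices (27): (27 of them)
  2-simplices (18): [1,2,5], [1,2,9], [1,4,6], [1,4,9], [1,5,8], [1,6,8], [2,3,6], [2,3,9], [2,5,7], [2,6,7], [3,4,6], [3,4,7], [3,7,8], [3,8,9], [4,5,7], [4,5,9], [5,8,9], [6,7,8]

Hence C_0 ≅ Z^9, C_1 ≅ Z^27, C_2 ≅ Z^18.

∂_1: C_1 → C_0 sends each edge [p,q] (with p < q) to q − p.
The resulting 9×27 matrix has rank 8, and its Smith normal form has invariant factors (1,1,1,1,1,1,1,1).

∂_2: C_2 → C_1 acts by ∂[p,q,r] = [q,r] − [p,r] + [p,q]. For instance
  ∂[1,6,8] = [6,8] − [1,8] + [1,6],
  ∂[1,4,6] = [4,6] − [1,6] + [1,4].
As a 27×18 matrix over Z this has rank 18, with invariant factors (1,1,1,1,1,1,1,1,1,1,1,1,1,1,1,1,1,2).

Computing H_k = (kernel of ∂_k) / (image of ∂_{k+1}):

  H_0: rank C_0 − rank ∂_1 = 9 − 8 = 1, and the invariant factors of ∂_1 are all 1, so H_0 = Z.
  H_1: rank ker ∂_1 − rank ∂_2 = (27 − 8) − 18 = 1, and ∂_2 has invariant factor 2 > 1, so H_1 = Z ⊕ Z/2.
  H_2: rank ker ∂_2 − rank ∂_3 = (18 − 18) − 0 = 0, and there is no ∂_3, so H_2 = 0.

(K is a triangulation of the Klein bottle.)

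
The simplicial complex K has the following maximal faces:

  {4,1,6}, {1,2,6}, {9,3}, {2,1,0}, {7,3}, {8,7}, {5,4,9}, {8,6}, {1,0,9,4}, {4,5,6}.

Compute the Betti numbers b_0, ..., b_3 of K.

b_0 = 1, b_1 = 1, b_2 = 0, b_3 = 0.

Order the vertices as 0 < 1 < 2 < 3 < 4 < 5 < 6 < 7 < 8 < 9. Listing each simplex with vertices in this order, K has dimension 3 with simplices:

  0-simplices (10): [0], [1], [2], [3], [4], [5], [6], [7], [8], [9]
  1-simplices (18): [0,1], [0,2], [0,4], [0,9], [1,2], [1,4], [1,6], [1,9], [2,6], [3,7], [3,9], [4,5], [4,6], [4,9], [5,6], [5,9], [6,8], [7,8]
  2-simplices (9): [0,1,2], [0,1,4], [0,1,9], [0,4,9], [1,2,6], [1,4,6], [1,4,9], [4,5,6], [4,5,9]
  3-simplices (1): [0,1,4,9]

so the chain groups are C_0 ≅ Z^10, C_1 ≅ Z^18, C_2 ≅ Z^9, C_3 ≅ Z^1.

Boundary ∂_1: C_1 → C_0 maps an edge to its endpoints' difference, ∂[p,q] = q − p. For instance
  ∂[3,7] = [7] − [3].
The 10×18 boundary matrix has rank 9 and Smith normal form diag(1,1,1,1,1,1,1,1,1).

∂_2: C_2 → C_1 maps a triangle to the signed sum of its edges. For instance
  ∂[1,4,6] = [4,6] − [1,6] + [1,4],
  ∂[0,1,4] = [1,4] − [0,4] + [0,1].
The 18×9 boundary matrix has rank 8 and Smith normal form diag(1,1,1,1,1,1,1,1).

The boundary map ∂_3: C_3 → C_2 sends each 3-simplex σ to the alternating sum Σ_i (−1)^i (σ with its i-th vertex removed). For instance
  ∂[0,1,4,9] = [1,4,9] − [0,4,9] + [0,1,9] − [0,1,4].
The 9×1 boundary matrix has rank 1 and Smith normal form diag(1).

Now H_k = ker ∂_k / im ∂_{k+1}, so:

  H_0: rank C_0 − rank ∂_1 = 10 − 9 = 1, and the invariant factors of ∂_1 are all 1, so H_0 ≅ Z.
  H_1: rank ker ∂_1 − rank ∂_2 = (18 − 9) − 8 = 1, and the invariant factors of ∂_2 are all 1, so H_1 ≅ Z.
  H_2: rank ker ∂_2 − rank ∂_3 = (9 − 8) − 1 = 0, and the invariant factors of ∂_3 are all 1, so H_2 ≅ 0.
  H_3: rank ker ∂_3 − rank ∂_4 = (1 − 1) − 0 = 0, and there is no ∂_4, so H_3 ≅ 0.

As a check, the Euler characteristic is 10 − 18 + 9 − 1 = 0, which agrees with 1 − 1 + 0 − 0 = 0.

Hence the Betti numbers are b_0 = 1, b_1 = 1, b_2 = 0, b_3 = 0.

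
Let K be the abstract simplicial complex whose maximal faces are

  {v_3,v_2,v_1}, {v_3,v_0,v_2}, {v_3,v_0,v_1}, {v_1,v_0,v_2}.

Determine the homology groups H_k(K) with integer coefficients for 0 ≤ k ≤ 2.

H_0 = Z,  H_1 = 0,  H_2 = Z.

Order the vertices as v_0 < v_1 < v_2 < v_3. Listing each simplex with vertices in this order, K has dimension 2 with simplices:

  0-simplices (4): [v_0], [v_1], [v_2], [v_3]
  1-simplices (6): [v_0,v_1], [v_0,v_2], [v_0,v_3], [v_1,v_2], [v_1,v_3], [v_2,v_3]
  2-simplices (4): [v_0,v_1,v_2], [v_0,v_1,v_3], [v_0,v_2,v_3], [v_1,v_2,v_3]

Hence C_0 ≅ Z^4, C_1 ≅ Z^6, C_2 ≅ Z^4.

The boundary map ∂_1: C_1 → C_0 maps an edge to its endpoints' difference, ∂[p,q] = q − p. For instance
  ∂[v_1,v_3] = [v_3] − [v_1].
The 4×6 boundary matrix has rank 3 and Smith normal form diag(1,1,1).

Boundary ∂_2: C_2 → C_1 acts by ∂[p,q,r] = [q,r] − [p,r] + [p,q]. For instance
  ∂[v_1,v_2,v_3] = [v_2,v_3] − [v_1,v_3] + [v_1,v_2],
  ∂[v_0,v_1,v_2] = [v_1,v_2] − [v_0,v_2] + [v_0,v_1].
The resulting 6×4 matrix has rank 3, and its Smith normal form has invariant factors (1,1,1).

Reading off H_k = ker ∂_k / im ∂_{k+1}:

  H_0: rank C_0 − rank ∂_1 = 4 − 3 = 1, and the invariant factors of ∂_1 are all 1, so H_0 = Z.
  H_1: rank ker ∂_1 − rank ∂_2 = (6 − 3) − 3 = 0, and the invariant factors of ∂_2 are all 1, so H_1 = 0.
  H_2: rank ker ∂_2 − rank ∂_3 = (4 − 3) − 0 = 1, and there is no ∂_3, so H_2 = Z.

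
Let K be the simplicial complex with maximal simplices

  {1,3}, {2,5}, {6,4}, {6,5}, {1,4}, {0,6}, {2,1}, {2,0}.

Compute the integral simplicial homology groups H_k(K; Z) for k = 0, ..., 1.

H_0 = Z,  H_1 = Z^2.

Take the total order 0 < 1 < 2 < 3 < 4 < 5 < 6 on the vertex set. Then K (dimension 1) consists of the simplices:

  0-simplices (7): [0], [1], [2], [3], [4], [5], [6]
  1-simplices (8): [0,2], [0,6], [1,2], [1,3], [1,4], [2,5], [4,6], [5,6]

Hence C_0 ≅ Z^7, C_1 ≅ Z^8.

Boundary ∂_1: C_1 → C_0 sends each edge [p,q] (with p < q) to q − p.
This gives a 7×8 integer matrix of rank 6; reducing to Smith normal form yields diagonal entries (1,1,1,1,1,1).

From H_k ≅ ker(∂_k) / im(∂_{k+1}) we obtain:

  H_0: rank C_0 − rank ∂_1 = 7 − 6 = 1, and the invariant factors of ∂_1 are all 1, so H_0 = Z.
  H_1: rank ker ∂_1 − rank ∂_2 = (8 − 6) − 0 = 2, and there is no ∂_2, so H_1 = Z^2.

As a check, the Euler characteristic is 7 − 8 = -1, which agrees with 1 − 2 = -1.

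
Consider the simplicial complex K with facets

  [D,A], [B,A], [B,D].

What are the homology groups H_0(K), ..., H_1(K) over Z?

K has 3 vertices, 3 edges.
rank ∂_0 = 0, rank ∂_1 = 2 ⇒ b_0 = 3 − 0 − 2 = 1; all invariant factors of ∂_1 are 1 so no torsion. So H_0 ≅ Z.
rank ∂_1 = 2, rank ∂_2 = 0 ⇒ b_1 = 3 − 2 − 0 = 1. So H_1 ≅ Z.

H_0 = Z,  H_1 = Z.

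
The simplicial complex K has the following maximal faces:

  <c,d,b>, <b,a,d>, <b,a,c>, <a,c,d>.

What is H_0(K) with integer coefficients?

H_0 ≅ Z.

Order the vertices as a < b < c < d. Listing each simplex with vertices in this order, K has dimension 2 with simplices:

  0-simplices (4): a, b, c, d
  1-simplices (6): ab, ac, ad, bc, bd, cd
  2-simplices (4): abc, abd, acd, bcd

giving chain groups C_0 ≅ Z^4, C_1 ≅ Z^6, C_2 ≅ Z^4.

∂_1: C_1 → C_0 maps an edge to its endpoints' difference, ∂[p,q] = q − p.
This gives a 4×6 integer matrix of rank 3; reducing to Smith normal form yields diagonal entries (1,1,1).

The boundary map ∂_2: C_2 → C_1 sends each 2-simplex [p,q,r] to [q,r] − [p,r] + [p,q]. For instance
  ∂bcd = cd − bd + bc,
  ∂acd = cd − ad + ac.
The resulting 6×4 matrix has rank 3, and its Smith normal form has invariant factors (1,1,1).

Reading off H_k = ker ∂_k / im ∂_{k+1}:

  H_0: rank C_0 − rank ∂_1 = 4 − 3 = 1, and the invariant factors of ∂_1 are all 1, so H_0 = Z.

(K is a triangulation of the 2-sphere S^2.)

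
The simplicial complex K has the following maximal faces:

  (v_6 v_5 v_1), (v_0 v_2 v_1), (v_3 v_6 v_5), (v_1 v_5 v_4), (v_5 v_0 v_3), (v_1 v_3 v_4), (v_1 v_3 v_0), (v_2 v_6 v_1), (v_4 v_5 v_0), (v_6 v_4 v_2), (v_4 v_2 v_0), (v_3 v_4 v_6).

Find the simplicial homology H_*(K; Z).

H_0 ≅ Z,  H_1 ≅ Z/2Z,  H_2 = 0.

Fix the vertex order v_0 < v_1 < v_2 < v_3 < v_4 < v_5 < v_6 and write every simplex with vertices in increasing order. Then dim K = 2 and the simplices of K are:

  0-simplices (7): [v_0], [v_1], [v_2], [v_3], [v_4], [v_5], [v_6]
  1-simplices (18): (18 of them)
  2-simplices (12): (12 of them)

giving chain groups C_0 ≅ Z^7, C_1 ≅ Z^18, C_2 ≅ Z^12.

Boundary ∂_1: C_1 → C_0 maps an edge to its endpoints' difference, ∂[p,q] = q − p. For instance
  ∂[v_3,v_6] = [v_6] − [v_3].
The 7×18 boundary matrix has rank 6 and Smith normal form diag(1,1,1,1,1,1).

∂_2: C_2 → C_1 acts by ∂[p,q,r] = [q,r] − [p,r] + [p,q]. For instance
  ∂[v_0,v_3,v_5] = [v_3,v_5] − [v_0,v_5] + [v_0,v_3],
  ∂[v_0,v_1,v_2] = [v_1,v_2] − [v_0,v_2] + [v_0,v_1].
This gives a 18×12 integer matrix of rank 12; reducing to Smith normal form yields diagonal entries (1,1,1,1,1,1,1,1,1,1,1,2).

From H_k ≅ ker(∂_k) / im(∂_{k+1}) we obtain:

  H_0: rank C_0 − rank ∂_1 = 7 − 6 = 1, and the invariant factors of ∂_1 are all 1, so H_0 = Z.
  H_1: rank ker ∂_1 − rank ∂_2 = (18 − 6) − 12 = 0, and ∂_2 has invariant factor 2 > 1, so H_1 = Z/2Z.
  H_2: rank ker ∂_2 − rank ∂_3 = (12 − 12) − 0 = 0, and there is no ∂_3, so H_2 = 0.

As a check, the Euler characteristic is 7 − 18 + 12 = 1, which agrees with 1 − 0 + 0 = 1.
(K is a triangulation of the real projective plane RP^2.)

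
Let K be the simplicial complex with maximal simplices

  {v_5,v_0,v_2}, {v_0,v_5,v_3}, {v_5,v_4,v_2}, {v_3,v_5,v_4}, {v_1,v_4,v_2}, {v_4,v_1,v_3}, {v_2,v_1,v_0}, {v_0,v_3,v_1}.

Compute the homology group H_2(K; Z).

H_2 ≅ Z.

We work with the vertex ordering v_0 < v_1 < v_2 < v_3 < v_4 < v_5. The simplices of K, each written with vertices in increasing order, are:

  0-simplices (6): [v_0], [v_1], [v_2], [v_3], [v_4], [v_5]
  1-simplices (12): [v_0,v_1], [v_0,v_2], [v_0,v_3], [v_0,v_5], [v_1,v_2], [v_1,v_3], [v_1,v_4], [v_2,v_4], [v_2,v_5], [v_3,v_4], [v_3,v_5], [v_4,v_5]
  2-simplices (8): [v_0,v_1,v_2], [v_0,v_1,v_3], [v_0,v_2,v_5], [v_0,v_3,v_5], [v_1,v_2,v_4], [v_1,v_3,v_4], [v_2,v_4,v_5], [v_3,v_4,v_5]

so the chain groups are C_0 ≅ Z^6, C_1 ≅ Z^12, C_2 ≅ Z^8.

The boundary map ∂_1: C_1 → C_0 is given by ∂[p,q] = [q] − [p]. For instance
  ∂[v_3,v_5] = [v_5] − [v_3].
The resulting 6×12 matrix has rank 5, and its Smith normal form has invariant factors (1,1,1,1,1).

Boundary ∂_2: C_2 → C_1 maps a triangle to the signed sum of its edges. For instance
  ∂[v_0,v_1,v_3] = [v_1,v_3] − [v_0,v_3] + [v_0,v_1],
  ∂[v_0,v_3,v_5] = [v_3,v_5] − [v_0,v_5] + [v_0,v_3].
The 12×8 boundary matrix has rank 7 and Smith normal form diag(1,1,1,1,1,1,1).

Now H_k = ker ∂_k / im ∂_{k+1}, so:

  H_2: rank ker ∂_2 − rank ∂_3 = (8 − 7) − 0 = 1, and there is no ∂_3, so H_2 = Z.

(K is a triangulation of the 2-sphere S^2.)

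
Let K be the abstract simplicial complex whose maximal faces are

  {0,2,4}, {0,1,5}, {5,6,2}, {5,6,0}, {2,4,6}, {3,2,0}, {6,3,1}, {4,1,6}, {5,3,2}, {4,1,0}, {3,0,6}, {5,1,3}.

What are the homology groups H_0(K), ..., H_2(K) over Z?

H_0 = Z,  H_1 = Z_2,  H_2 = 0.

Fix the vertex order 0 < 1 < 2 < 3 < 4 < 5 < 6 and write every simplex with vertices in increasing order. Then dim K = 2 and the simplices of K are:

  0-simplices (7): [0], [1], [2], [3], [4], [5], [6]
  1-simplices (18): [0,1], [0,2], [0,3], [0,4], [0,5], [0,6], [1,3], [1,4], [1,5], [1,6], [2,3], [2,4], [2,5], [2,6], [3,5], [3,6], [4,6], [5,6]
  2-simplices (12): [0,1,4], [0,1,5], [0,2,3], [0,2,4], [0,3,6], [0,5,6], [1,3,5], [1,3,6], [1,4,6], [2,3,5], [2,4,6], [2,5,6]

giving chain groups C_0 ≅ Z^7, C_1 ≅ Z^18, C_2 ≅ Z^12.

∂_1: C_1 → C_0 is given by ∂[p,q] = [q] − [p]. For instance
  ∂[1,6] = [6] − [1].
This gives a 7×18 integer matrix of rank 6; reducing to Smith normal form yields diagonal entries (1,1,1,1,1,1).

Boundary ∂_2: C_2 → C_1 sends each 2-simplex [p,q,r] to [q,r] − [p,r] + [p,q]. For instance
  ∂[0,3,6] = [3,6] − [0,6] + [0,3],
  ∂[0,1,4] = [1,4] − [0,4] + [0,1].
This gives a 18×12 integer matrix of rank 12; reducing to Smith normal form yields diagonal entries (1,1,1,1,1,1,1,1,1,1,1,2).

Reading off H_k = ker ∂_k / im ∂_{k+1}:

  H_0: rank C_0 − rank ∂_1 = 7 − 6 = 1, and the invariant factors of ∂_1 are all 1, so H_0 ≅ Z.
  H_1: rank ker ∂_1 − rank ∂_2 = (18 − 6) − 12 = 0, and ∂_2 has invariant factor 2 > 1, so H_1 ≅ Z_2.
  H_2: rank ker ∂_2 − rank ∂_3 = (12 − 12) − 0 = 0, and there is no ∂_3, so H_2 ≅ 0.

As a check, the Euler characteristic is 7 − 18 + 12 = 1, which agrees with 1 − 0 + 0 = 1.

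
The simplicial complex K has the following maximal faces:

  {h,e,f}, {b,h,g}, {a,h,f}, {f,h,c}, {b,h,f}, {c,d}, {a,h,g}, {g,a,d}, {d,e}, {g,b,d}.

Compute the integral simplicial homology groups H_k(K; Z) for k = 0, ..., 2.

Take the total order a < b < c < d < e < f < g < h on the vertex set. Then K (dimension 2) consists of the simplices:

  0-simplices (8): a, b, c, d, e, f, g, h
  1-simplices (17): ad, af, ag, ah, bd, bf, bg, bh, cd, cf, ch, de, dg, ef, eh, fh, gh
  2-simplices (8): adg, afh, agh, bdg, bfh, bgh, cfh, efh

so the chain groups are C_0 ≅ Z^8, C_1 ≅ Z^17, C_2 ≅ Z^8.

The boundary map ∂_1: C_1 → C_0 sends each edge [p,q] (with p < q) to q − p. For instance
  ∂ad = d − a.
The resulting 8×17 matrix has rank 7, and its Smith normal form has invariant factors (1,1,1,1,1,1,1).

Boundary ∂_2: C_2 → C_1 sends each 2-simplex [p,q,r] to [q,r] − [p,r] + [p,q]. For instance
  ∂agh = gh − ah + ag,
  ∂bgh = gh − bh + bg.
As a 17×8 matrix over Z this has rank 8, with invariant factors (1,1,1,1,1,1,1,1).

From H_k ≅ ker(∂_k) / im(∂_{k+1}) we obtain:

  H_0: rank C_0 − rank ∂_1 = 8 − 7 = 1, and the invariant factors of ∂_1 are all 1, so H_0 ≅ Z.
  H_1: rank ker ∂_1 − rank ∂_2 = (17 − 7) − 8 = 2, and the invariant factors of ∂_2 are all 1, so H_1 ≅ Z^2.
  H_2: rank ker ∂_2 − rank ∂_3 = (8 − 8) − 0 = 0, and there is no ∂_3, so H_2 ≅ 0.

As a check, the Euler characteristic is 8 − 17 + 8 = -1, which agrees with 1 − 2 + 0 = -1.

H_0 = Z,  H_1 = Z^2,  H_2 = 0.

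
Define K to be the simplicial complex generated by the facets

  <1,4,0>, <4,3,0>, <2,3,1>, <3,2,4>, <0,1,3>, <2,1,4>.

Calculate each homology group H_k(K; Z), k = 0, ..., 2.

H_0 = Z,  H_1 = 0,  H_2 = Z.

We work with the vertex ordering 0 < 1 < 2 < 3 < 4. The simplices of K, each written with vertices in increasing order, are:

  0-simplices (5): [0], [1], [2], [3], [4]
  1-simplices (9): [0,1], [0,3], [0,4], [1,2], [1,3], [1,4], [2,3], [2,4], [3,4]
  2-simplices (6): [0,1,3], [0,1,4], [0,3,4], [1,2,3], [1,2,4], [2,3,4]

Hence C_0 ≅ Z^5, C_1 ≅ Z^9, C_2 ≅ Z^6.

∂_1: C_1 → C_0 maps an edge to its endpoints' difference, ∂[p,q] = q − p. For instance
  ∂[3,4] = [4] − [3].
This gives a 5×9 integer matrix of rank 4; reducing to Smith normal form yields diagonal entries (1,1,1,1).

∂_2: C_2 → C_1 sends each 2-simplex [p,q,r] to [q,r] − [p,r] + [p,q]. For instance
  ∂[2,3,4] = [3,4] − [2,4] + [2,3],
  ∂[1,2,4] = [2,4] − [1,4] + [1,2].
The 9×6 boundary matrix has rank 5 and Smith normal form diag(1,1,1,1,1).

Reading off H_k = ker ∂_k / im ∂_{k+1}:

  H_0: rank C_0 − rank ∂_1 = 5 − 4 = 1, and the invariant factors of ∂_1 are all 1, so H_0 ≅ Z.
  H_1: rank ker ∂_1 − rank ∂_2 = (9 − 4) − 5 = 0, and the invariant factors of ∂_2 are all 1, so H_1 ≅ 0.
  H_2: rank ker ∂_2 − rank ∂_3 = (6 − 5) − 0 = 1, and there is no ∂_3, so H_2 ≅ Z.

(K is a triangulation of the 2-sphere S^2.)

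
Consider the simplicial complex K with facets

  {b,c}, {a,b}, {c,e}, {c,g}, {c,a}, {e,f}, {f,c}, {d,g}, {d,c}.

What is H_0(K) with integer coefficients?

Fix the vertex order a < b < c < d < e < f < g and write every simplex with vertices in increasing order. Then dim K = 1 and the simplices of K are:

  0-simplices (7): a, b, c, d, e, f, g
  1-simplices (9): ab, ac, bc, cd, ce, cf, cg, dg, ef

so the chain groups are C_0 ≅ Z^7, C_1 ≅ Z^9.

The boundary map ∂_1: C_1 → C_0 maps an edge to its endpoints' difference, ∂[p,q] = q − p. For instance
  ∂dg = g − d.
This gives a 7×9 integer matrix of rank 6; reducing to Smith normal form yields diagonal entries (1,1,1,1,1,1).

From H_k ≅ ker(∂_k) / im(∂_{k+1}) we obtain:

  H_0: rank C_0 − rank ∂_1 = 7 − 6 = 1, and the invariant factors of ∂_1 are all 1, so H_0 ≅ Z.

H_0 ≅ Z.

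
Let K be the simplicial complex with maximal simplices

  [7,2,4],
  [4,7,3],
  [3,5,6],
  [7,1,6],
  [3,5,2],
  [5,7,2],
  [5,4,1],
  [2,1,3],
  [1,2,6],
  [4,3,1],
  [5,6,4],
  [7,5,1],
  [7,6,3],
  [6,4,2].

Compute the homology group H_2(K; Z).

H_2 ≅ Z.

Fix the vertex order 1 < 2 < 3 < 4 < 5 < 6 < 7 and write every simplex with vertices in increasing order. Then dim K = 2 and the simplices of K are:

  0-simplices (7): [1], [2], [3], [4], [5], [6], [7]
  1-simplices (21): [1,2], [1,3], [1,4], [1,5], [1,6], [1,7], [2,3], [2,4], [2,5], [2,6], [2,7], [3,4], [3,5], [3,6], [3,7], [4,5], [4,6], [4,7], [5,6], [5,7], [6,7]
  2-simplices (14): [1,2,3], [1,2,6], [1,3,4], [1,4,5], [1,5,7], [1,6,7], [2,3,5], [2,4,6], [2,4,7], [2,5,7], [3,4,7], [3,5,6], [3,6,7], [4,5,6]

so the chain groups are C_0 ≅ Z^7, C_1 ≅ Z^21, C_2 ≅ Z^14.

Boundary ∂_1: C_1 → C_0 sends each edge [p,q] (with p < q) to q − p. For instance
  ∂[2,6] = [6] − [2].
The 7×21 boundary matrix has rank 6 and Smith normal form diag(1,1,1,1,1,1).

Boundary ∂_2: C_2 → C_1 acts by ∂[p,q,r] = [q,r] − [p,r] + [p,q]. For instance
  ∂[1,5,7] = [5,7] − [1,7] + [1,5],
  ∂[2,4,7] = [4,7] − [2,7] + [2,4].
The resulting 21×14 matrix has rank 13, and its Smith normal form has invariant factors (1,1,1,1,1,1,1,1,1,1,1,1,1).

From H_k ≅ ker(∂_k) / im(∂_{k+1}) we obtain:

  H_2: rank ker ∂_2 − rank ∂_3 = (14 − 13) − 0 = 1, and there is no ∂_3, so H_2 = Z.

(K is a triangulation of the torus T^2.)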